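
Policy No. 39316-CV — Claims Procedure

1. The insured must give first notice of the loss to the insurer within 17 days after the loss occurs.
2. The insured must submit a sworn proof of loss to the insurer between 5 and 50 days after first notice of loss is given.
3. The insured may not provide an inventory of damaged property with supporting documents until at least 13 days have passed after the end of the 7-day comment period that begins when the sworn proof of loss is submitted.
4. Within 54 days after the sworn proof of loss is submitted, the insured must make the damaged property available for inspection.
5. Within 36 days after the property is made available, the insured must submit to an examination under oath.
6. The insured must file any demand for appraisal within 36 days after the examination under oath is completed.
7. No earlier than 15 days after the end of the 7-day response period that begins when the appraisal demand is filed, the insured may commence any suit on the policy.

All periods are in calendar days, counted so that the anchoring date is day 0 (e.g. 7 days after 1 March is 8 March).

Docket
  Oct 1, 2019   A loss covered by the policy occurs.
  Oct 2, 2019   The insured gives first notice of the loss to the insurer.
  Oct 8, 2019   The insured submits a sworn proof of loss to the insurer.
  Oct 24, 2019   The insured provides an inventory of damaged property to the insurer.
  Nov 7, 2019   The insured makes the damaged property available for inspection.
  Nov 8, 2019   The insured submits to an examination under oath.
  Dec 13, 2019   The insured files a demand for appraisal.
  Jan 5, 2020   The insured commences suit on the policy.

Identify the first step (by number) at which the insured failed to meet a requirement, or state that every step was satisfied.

(1) due by Oct 1, 2019 + 17 days = Oct 18, 2019; completed Oct 2, 2019, before the deadline.
(2) the permitted window runs from Oct 2, 2019 + 5 = Oct 7, 2019 to Oct 2, 2019 + 50 = Nov 21, 2019; Oct 8, 2019 falls inside that range.
(3) permitted from Oct 15, 2019 + 13 days = Oct 28, 2019 onward; Oct 24, 2019 is 4 days before the earliest permitted date.

Step 3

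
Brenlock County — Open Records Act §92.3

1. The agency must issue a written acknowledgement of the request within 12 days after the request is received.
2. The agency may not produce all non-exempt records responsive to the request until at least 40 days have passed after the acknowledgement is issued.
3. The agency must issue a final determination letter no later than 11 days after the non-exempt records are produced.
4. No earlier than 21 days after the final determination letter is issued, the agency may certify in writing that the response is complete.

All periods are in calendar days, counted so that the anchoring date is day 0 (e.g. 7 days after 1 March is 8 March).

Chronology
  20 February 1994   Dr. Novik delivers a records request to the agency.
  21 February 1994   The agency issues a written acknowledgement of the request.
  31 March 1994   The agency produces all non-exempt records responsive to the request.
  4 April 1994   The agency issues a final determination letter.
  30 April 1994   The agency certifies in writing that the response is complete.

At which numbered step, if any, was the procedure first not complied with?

Step 1: 12 days after 20 February 1994 (when the request is received) is 4 March 1994; 21 February 1994 is within that limit.
Step 2: the earliest permitted date is 40 days after 21 February 1994 (when the acknowledgement is issued), i.e. 2 April 1994; done 31 March 1994 — 2 days too early.

Step 2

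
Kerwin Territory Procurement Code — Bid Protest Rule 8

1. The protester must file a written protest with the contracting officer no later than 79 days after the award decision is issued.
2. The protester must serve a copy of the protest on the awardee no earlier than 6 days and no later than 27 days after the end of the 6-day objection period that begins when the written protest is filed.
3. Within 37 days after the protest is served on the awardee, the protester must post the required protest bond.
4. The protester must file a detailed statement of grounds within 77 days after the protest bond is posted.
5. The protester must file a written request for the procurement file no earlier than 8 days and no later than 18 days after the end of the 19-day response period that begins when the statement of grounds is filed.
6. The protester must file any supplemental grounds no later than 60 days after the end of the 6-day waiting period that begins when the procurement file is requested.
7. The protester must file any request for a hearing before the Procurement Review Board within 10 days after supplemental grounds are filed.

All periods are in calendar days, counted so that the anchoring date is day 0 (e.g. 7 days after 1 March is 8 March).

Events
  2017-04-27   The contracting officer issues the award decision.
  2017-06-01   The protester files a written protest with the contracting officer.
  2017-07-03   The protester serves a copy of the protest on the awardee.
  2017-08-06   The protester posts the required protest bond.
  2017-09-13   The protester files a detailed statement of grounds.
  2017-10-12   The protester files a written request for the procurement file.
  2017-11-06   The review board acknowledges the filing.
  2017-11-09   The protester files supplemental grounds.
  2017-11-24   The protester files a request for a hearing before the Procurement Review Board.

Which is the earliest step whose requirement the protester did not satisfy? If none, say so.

Step 1 — counting 79 days from 2017-04-27 (when the award decision is issued) gives a deadline of 2017-07-15; completed 2017-06-01, before the deadline.
Step 2 — 6 and 27 days from 2017-06-07 (end of the 6-day objection period, which began when the written protest is filed on 2017-06-01) are 2017-06-13 and 2017-07-04 respectively; 2017-07-03 falls inside that range.
Step 3 — counting 37 days from 2017-07-03 (when the protest is served on the awardee) gives a deadline of 2017-08-09; done 2017-08-06 — timely.
Step 4 — counting 77 days from 2017-08-06 (when the protest bond is posted) gives a deadline of 2017-10-22; completed 2017-09-13, before the deadline.
Step 5 — 8 and 18 days from 2017-10-02 (end of the 19-day response period, which began when the statement of grounds is filed on 2017-09-13) are 2017-10-10 and 2017-10-20 respectively; 2017-10-12 falls inside that range.
Step 6 — counting 60 days from 2017-10-18 (end of the 6-day waiting period, which began when the procurement file is requested on 2017-10-12) gives a deadline of 2017-12-17; 2017-11-09 is within that limit.
Step 7 — counting 10 days from 2017-11-09 (when supplemental grounds are filed) gives a deadline of 2017-11-19; done 2017-11-24 — 5 days late.
The analysis stops there.

Step 7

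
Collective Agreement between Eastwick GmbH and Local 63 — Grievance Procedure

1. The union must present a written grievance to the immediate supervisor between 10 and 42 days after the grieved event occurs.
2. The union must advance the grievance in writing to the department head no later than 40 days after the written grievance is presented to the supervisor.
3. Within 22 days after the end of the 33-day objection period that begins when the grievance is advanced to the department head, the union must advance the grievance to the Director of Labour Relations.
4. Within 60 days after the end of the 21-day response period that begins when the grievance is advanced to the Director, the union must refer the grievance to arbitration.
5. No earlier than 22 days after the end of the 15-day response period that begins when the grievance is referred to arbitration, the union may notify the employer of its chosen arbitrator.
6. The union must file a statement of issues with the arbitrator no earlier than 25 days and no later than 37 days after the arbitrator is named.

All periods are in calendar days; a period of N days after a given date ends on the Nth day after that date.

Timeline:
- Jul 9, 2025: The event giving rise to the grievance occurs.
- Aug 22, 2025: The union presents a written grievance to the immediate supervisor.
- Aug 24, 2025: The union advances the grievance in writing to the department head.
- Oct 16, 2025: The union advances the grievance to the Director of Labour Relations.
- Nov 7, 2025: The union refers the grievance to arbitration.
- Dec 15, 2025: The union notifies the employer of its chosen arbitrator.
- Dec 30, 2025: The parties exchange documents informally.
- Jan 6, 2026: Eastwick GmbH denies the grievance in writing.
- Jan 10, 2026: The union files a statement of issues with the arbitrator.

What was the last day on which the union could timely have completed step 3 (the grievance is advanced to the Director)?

The grievance is advanced to the department head on Aug 24, 2025; the 33-day objection period therefore ends Sep 26, 2025, and step 3 runs from that date. 22 days after Sep 26, 2025 is Oct 18, 2025.

Oct 18, 2025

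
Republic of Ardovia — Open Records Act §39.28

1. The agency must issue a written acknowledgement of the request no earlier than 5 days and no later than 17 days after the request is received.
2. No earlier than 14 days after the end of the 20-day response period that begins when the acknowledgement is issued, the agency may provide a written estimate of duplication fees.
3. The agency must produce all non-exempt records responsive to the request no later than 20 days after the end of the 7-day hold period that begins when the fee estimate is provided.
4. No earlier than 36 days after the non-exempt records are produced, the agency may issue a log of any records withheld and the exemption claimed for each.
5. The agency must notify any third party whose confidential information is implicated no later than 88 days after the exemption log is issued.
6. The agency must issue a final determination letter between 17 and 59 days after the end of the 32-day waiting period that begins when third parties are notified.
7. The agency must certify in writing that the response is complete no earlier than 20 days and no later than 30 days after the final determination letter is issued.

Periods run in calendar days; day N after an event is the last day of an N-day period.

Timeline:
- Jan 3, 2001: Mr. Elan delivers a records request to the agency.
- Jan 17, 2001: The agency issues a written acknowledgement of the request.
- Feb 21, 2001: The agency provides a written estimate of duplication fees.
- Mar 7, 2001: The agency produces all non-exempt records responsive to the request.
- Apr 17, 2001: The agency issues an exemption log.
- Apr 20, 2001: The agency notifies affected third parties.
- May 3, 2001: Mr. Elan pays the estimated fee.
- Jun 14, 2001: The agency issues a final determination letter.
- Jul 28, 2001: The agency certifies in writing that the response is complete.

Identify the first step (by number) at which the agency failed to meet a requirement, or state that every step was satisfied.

Step 7

(1) the permitted window runs from Jan 3, 2001 + 5 = Jan 8, 2001 to Jan 3, 2001 + 17 = Jan 20, 2001; Jan 17, 2001 falls inside that range.
(2) permitted from Feb 6, 2001 + 14 days = Feb 20, 2001 onward; done Feb 21, 2001 — permitted.
(3) due by Feb 28, 2001 + 20 days = Mar 20, 2001; Mar 7, 2001 is within that limit.
(4) permitted from Mar 7, 2001 + 36 days = Apr 12, 2001 onward; done Apr 17, 2001 — permitted.
(5) due by Apr 17, 2001 + 88 days = Jul 14, 2001; completed Apr 20, 2001, before the deadline.
(6) the permitted window runs from May 22, 2001 + 17 = Jun 8, 2001 to May 22, 2001 + 59 = Jul 20, 2001; Jun 14, 2001 falls inside that range.
(7) the permitted window runs from Jun 14, 2001 + 20 = Jul 4, 2001 to Jun 14, 2001 + 30 = Jul 14, 2001; Jul 28, 2001 is 14 days past the end of the window.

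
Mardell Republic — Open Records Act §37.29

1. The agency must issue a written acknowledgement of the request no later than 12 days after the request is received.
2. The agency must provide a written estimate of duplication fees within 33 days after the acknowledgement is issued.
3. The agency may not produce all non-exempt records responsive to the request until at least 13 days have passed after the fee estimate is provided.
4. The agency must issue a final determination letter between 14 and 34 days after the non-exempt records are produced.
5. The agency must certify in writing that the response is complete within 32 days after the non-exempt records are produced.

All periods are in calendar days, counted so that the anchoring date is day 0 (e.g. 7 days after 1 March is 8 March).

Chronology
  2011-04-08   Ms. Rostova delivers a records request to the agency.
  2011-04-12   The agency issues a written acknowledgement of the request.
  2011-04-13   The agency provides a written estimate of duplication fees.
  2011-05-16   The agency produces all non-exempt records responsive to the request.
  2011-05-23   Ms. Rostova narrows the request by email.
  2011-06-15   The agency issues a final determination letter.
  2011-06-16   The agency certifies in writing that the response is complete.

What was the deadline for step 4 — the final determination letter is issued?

2011-06-19

Step 4 runs from 2011-05-16, when the non-exempt records are produced. The window is 14–34 days after 2011-05-16; it closes on 2011-06-19.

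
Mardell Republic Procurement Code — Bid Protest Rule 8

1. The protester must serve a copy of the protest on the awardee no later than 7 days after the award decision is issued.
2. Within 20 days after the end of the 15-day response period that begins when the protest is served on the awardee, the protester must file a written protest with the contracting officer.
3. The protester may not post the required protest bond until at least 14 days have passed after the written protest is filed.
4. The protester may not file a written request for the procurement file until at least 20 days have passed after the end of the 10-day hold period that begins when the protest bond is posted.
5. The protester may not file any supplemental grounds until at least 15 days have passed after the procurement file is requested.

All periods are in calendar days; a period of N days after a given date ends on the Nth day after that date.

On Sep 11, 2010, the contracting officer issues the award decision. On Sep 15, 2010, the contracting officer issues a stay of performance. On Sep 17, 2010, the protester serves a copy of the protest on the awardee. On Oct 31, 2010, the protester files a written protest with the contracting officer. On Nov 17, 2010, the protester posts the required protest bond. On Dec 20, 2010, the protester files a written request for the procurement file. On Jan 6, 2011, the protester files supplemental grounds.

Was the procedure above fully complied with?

Step 1 — counting 7 days from Sep 11, 2010 (when the award decision is issued) gives a deadline of Sep 18, 2010; Sep 17, 2010 is within that limit.
Step 2 — counting 20 days from Oct 2, 2010 (end of the 15-day response period, which began when the protest is served on the awardee on Sep 17, 2010) gives a deadline of Oct 22, 2010; Oct 31, 2010 misses that deadline by 9 days.

No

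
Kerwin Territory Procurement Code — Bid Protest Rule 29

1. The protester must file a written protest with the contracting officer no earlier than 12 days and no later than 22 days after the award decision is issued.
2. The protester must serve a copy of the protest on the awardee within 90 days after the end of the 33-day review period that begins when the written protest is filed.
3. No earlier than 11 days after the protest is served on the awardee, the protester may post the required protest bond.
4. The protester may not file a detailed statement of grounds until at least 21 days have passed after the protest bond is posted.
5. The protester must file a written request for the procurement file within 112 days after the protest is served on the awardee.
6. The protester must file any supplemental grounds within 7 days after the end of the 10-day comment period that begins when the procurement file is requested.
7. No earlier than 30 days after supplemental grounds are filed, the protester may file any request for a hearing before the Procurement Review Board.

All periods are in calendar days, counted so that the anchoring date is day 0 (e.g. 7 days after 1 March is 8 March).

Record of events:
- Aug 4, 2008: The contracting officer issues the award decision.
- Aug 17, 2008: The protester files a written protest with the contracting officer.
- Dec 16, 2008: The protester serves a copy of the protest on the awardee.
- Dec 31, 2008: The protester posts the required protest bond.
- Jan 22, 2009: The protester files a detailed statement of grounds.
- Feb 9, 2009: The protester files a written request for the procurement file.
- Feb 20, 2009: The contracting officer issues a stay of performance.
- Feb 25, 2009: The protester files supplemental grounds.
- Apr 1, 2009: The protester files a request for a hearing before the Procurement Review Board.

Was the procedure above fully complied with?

Step 1 — 12 and 22 days from Aug 4, 2008 (when the award decision is issued) are Aug 16, 2008 and Aug 26, 2008 respectively; done Aug 17, 2008 — within the window.
Step 2 — counting 90 days from Sep 19, 2008 (end of the 33-day review period, which began when the written protest is filed on Aug 17, 2008) gives a deadline of Dec 18, 2008; completed Dec 16, 2008, before the deadline.
Step 3 — must wait 11 days from Dec 16, 2008 (when the protest is served on the awardee), so not before Dec 27, 2008; done Dec 31, 2008, after the minimum wait.
Step 4 — must wait 21 days from Dec 31, 2008 (when the protest bond is posted), so not before Jan 21, 2009; done Jan 22, 2009 — permitted.
Step 5 — counting 112 days from Dec 16, 2008 (when the protest is served on the awardee) gives a deadline of Apr 7, 2009; Feb 9, 2009 is within that limit.
Step 6 — counting 7 days from Feb 19, 2009 (end of the 10-day comment period, which began when the procurement file is requested on Feb 9, 2009) gives a deadline of Feb 26, 2009; completed Feb 25, 2009, before the deadline.
Step 7 — must wait 30 days from Feb 25, 2009 (when supplemental grounds are filed), so not before Mar 27, 2009; Apr 1, 2009 is on or after that date.

Yes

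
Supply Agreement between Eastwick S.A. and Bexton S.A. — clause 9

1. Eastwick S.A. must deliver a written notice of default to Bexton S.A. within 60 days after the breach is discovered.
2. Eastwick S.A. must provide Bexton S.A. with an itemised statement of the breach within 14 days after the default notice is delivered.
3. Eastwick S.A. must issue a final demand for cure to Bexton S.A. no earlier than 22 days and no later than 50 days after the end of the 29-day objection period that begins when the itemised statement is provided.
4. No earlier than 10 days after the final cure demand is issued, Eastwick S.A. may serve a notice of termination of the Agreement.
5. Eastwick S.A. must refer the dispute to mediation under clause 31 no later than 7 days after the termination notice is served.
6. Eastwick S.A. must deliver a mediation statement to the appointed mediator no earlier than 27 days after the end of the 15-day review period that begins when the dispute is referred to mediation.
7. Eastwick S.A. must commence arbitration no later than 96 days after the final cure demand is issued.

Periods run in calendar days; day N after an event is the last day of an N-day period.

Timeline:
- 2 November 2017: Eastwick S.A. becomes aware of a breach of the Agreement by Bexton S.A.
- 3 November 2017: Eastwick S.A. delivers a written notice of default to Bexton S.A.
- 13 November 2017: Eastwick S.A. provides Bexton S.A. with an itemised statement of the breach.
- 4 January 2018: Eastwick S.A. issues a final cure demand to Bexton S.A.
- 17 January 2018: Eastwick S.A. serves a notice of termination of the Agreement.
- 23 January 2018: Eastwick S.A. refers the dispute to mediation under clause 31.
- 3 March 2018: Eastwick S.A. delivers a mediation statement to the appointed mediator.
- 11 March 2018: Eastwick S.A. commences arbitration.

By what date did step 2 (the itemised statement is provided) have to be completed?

17 November 2017

Step 2 runs from 3 November 2017, when the default notice is delivered. 14 days after 3 November 2017 is 17 November 2017.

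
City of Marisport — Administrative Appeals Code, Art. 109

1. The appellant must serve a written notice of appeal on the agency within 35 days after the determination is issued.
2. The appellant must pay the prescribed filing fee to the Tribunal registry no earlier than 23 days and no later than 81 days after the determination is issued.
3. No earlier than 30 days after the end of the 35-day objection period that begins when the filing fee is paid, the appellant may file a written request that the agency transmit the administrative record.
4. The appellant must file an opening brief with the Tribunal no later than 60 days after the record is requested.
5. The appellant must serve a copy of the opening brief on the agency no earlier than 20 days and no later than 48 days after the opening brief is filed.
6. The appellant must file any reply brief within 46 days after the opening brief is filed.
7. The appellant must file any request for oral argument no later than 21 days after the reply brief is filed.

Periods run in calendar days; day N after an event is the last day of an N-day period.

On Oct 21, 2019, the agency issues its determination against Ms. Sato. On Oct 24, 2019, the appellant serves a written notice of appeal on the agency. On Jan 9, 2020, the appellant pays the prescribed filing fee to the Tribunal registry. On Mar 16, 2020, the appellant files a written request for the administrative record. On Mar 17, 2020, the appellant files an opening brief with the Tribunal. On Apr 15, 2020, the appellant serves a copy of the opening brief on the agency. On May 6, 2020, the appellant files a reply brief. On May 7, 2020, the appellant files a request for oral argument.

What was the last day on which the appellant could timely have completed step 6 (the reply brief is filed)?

May 2, 2020

Step 6 runs from Mar 17, 2020, when the opening brief is filed. 46 days after Mar 17, 2020 is May 2, 2020.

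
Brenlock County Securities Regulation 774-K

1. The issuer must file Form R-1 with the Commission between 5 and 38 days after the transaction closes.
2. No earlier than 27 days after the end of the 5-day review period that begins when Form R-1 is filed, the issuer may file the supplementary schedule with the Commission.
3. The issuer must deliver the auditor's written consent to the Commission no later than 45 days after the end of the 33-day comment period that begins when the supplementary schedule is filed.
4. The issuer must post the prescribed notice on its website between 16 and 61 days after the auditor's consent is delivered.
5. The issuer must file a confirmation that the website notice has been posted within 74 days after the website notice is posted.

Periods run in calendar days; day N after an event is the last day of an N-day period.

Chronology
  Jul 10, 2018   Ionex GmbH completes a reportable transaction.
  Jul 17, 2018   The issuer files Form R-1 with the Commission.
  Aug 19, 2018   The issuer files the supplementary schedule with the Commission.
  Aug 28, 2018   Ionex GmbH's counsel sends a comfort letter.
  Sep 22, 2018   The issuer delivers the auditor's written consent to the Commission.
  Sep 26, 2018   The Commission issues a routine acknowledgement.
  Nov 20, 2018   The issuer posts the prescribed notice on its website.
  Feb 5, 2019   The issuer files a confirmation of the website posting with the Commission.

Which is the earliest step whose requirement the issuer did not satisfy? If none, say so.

Step 5

Step 1 — 5 and 38 days from Jul 10, 2018 (when the transaction closes) are Jul 15, 2018 and Aug 17, 2018 respectively; done Jul 17, 2018, which is between those dates.
Step 2 — must wait 27 days from Jul 22, 2018 (end of the 5-day review period, which began when Form R-1 is filed on Jul 17, 2018), so not before Aug 18, 2018; done Aug 19, 2018 — permitted.
Step 3 — counting 45 days from Sep 21, 2018 (end of the 33-day comment period, which began when the supplementary schedule is filed on Aug 19, 2018) gives a deadline of Nov 5, 2018; completed Sep 22, 2018, before the deadline.
Step 4 — 16 and 61 days from Sep 22, 2018 (when the auditor's consent is delivered) are Oct 8, 2018 and Nov 22, 2018 respectively; done Nov 20, 2018 — within the window.
Step 5 — counting 74 days from Nov 20, 2018 (when the website notice is posted) gives a deadline of Feb 2, 2019; not done until Feb 5, 2019, 3 days after the deadline.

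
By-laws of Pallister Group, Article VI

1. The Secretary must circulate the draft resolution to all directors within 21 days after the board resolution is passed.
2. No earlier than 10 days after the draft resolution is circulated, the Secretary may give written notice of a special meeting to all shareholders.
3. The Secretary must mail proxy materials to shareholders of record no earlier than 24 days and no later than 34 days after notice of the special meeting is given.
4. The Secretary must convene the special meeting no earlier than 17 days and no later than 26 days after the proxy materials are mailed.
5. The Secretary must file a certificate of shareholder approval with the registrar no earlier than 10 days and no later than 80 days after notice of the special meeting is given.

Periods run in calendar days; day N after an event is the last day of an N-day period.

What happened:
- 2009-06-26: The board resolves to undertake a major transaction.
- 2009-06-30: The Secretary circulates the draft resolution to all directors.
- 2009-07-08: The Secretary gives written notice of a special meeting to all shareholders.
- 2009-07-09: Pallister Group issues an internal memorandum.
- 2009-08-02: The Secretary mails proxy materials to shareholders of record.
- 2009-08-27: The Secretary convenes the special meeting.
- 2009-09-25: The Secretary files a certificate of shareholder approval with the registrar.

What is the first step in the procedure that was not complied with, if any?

Step 1 — counting 21 days from 2009-06-26 (when the board resolution is passed) gives a deadline of 2009-07-17; done 2009-06-30 — timely.
Step 2 — must wait 10 days from 2009-06-30 (when the draft resolution is circulated), so not before 2009-07-10; 2009-07-08 is 2 days before the earliest permitted date.
Later steps need not be reached.

Step 2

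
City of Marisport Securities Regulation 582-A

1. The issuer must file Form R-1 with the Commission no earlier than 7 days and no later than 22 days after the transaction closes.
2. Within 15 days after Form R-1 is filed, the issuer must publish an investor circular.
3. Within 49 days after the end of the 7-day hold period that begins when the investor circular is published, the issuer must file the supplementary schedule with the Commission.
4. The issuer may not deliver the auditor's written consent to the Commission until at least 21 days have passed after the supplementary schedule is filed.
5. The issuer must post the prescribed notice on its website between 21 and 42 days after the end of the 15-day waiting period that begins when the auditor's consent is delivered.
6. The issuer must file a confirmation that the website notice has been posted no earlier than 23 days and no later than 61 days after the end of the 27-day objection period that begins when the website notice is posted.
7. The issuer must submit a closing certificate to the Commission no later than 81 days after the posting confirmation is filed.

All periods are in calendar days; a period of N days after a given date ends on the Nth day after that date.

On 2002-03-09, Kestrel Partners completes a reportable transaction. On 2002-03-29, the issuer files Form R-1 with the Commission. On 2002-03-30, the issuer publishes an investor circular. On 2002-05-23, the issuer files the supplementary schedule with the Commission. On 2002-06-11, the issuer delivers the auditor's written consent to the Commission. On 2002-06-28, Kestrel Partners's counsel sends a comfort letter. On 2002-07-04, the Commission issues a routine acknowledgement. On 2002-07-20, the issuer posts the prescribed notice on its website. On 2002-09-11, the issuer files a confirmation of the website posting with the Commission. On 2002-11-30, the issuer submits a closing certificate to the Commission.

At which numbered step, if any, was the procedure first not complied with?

Step 4

Step 1: the window is 7–22 days after 2002-03-09 (when the transaction closes), so 2002-03-16 through 2002-03-31; 2002-03-29 falls inside that range.
Step 2: 15 days after 2002-03-29 (when Form R-1 is filed) is 2002-04-13; 2002-03-30 is within that limit.
Step 3: 49 days after 2002-04-06 (end of the 7-day hold period, which began when the investor circular is published on 2002-03-30) is 2002-05-25; 2002-05-23 is within that limit.
Step 4: the earliest permitted date is 21 days after 2002-05-23 (when the supplementary schedule is filed), i.e. 2002-06-13; acted on 2002-06-11, 2 days prematurely.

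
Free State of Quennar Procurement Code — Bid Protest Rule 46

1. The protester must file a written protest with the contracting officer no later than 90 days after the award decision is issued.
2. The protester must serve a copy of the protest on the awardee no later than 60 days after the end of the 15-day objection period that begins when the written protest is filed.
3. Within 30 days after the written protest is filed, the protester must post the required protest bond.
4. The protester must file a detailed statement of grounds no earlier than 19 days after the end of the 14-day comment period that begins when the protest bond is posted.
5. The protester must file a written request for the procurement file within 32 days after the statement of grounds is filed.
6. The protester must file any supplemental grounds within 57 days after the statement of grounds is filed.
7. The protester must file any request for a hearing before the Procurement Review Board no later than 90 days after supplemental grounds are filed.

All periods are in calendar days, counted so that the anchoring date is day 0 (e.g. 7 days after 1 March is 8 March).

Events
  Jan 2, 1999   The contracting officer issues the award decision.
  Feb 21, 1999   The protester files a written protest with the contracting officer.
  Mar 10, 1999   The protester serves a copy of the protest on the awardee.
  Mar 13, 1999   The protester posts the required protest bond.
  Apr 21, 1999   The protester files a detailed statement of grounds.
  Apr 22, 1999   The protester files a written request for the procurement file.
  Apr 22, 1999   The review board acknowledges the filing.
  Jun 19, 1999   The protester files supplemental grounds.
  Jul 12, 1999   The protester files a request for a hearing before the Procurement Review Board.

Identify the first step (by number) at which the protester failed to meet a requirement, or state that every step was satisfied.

Step 1: 90 days after Jan 2, 1999 (when the award decision is issued) is Apr 2, 1999; completed Feb 21, 1999, before the deadline.
Step 2: 60 days after Mar 8, 1999 (end of the 15-day objection period, which began when the written protest is filed on Feb 21, 1999) is May 7, 1999; done Mar 10, 1999 — timely.
Step 3: 30 days after Feb 21, 1999 (when the written protest is filed) is Mar 23, 1999; Mar 13, 1999 is within that limit.
Step 4: the earliest permitted date is 19 days after Mar 27, 1999 (end of the 14-day comment period, which began when the protest bond is posted on Mar 13, 1999), i.e. Apr 15, 1999; Apr 21, 1999 is on or after that date.
Step 5: 32 days after Apr 21, 1999 (when the statement of grounds is filed) is May 23, 1999; done Apr 22, 1999 — timely.
Step 6: 57 days after Apr 21, 1999 (when the statement of grounds is filed) is Jun 17, 1999; not done until Jun 19, 1999, 2 days after the deadline.
The analysis stops there.

Step 6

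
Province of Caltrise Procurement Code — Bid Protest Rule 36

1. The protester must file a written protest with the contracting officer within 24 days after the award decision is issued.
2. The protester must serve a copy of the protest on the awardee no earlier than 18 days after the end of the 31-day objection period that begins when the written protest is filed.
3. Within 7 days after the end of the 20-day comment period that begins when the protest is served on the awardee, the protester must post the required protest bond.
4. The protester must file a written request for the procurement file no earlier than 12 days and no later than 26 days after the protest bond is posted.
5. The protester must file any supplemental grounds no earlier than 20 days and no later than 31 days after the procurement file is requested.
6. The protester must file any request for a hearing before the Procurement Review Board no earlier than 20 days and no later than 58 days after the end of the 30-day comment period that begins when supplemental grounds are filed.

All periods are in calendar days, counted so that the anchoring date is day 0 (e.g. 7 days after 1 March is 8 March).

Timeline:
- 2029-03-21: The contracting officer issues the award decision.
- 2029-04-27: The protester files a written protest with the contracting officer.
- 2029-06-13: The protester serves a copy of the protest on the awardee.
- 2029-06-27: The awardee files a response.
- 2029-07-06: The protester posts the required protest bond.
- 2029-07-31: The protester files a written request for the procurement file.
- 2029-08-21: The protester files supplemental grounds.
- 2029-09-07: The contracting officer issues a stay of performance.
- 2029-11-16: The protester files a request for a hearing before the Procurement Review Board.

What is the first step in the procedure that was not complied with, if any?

Step 1

(1) due by 2029-03-21 + 24 days = 2029-04-14; not done until 2029-04-27, 13 days after the deadline.
The analysis stops there.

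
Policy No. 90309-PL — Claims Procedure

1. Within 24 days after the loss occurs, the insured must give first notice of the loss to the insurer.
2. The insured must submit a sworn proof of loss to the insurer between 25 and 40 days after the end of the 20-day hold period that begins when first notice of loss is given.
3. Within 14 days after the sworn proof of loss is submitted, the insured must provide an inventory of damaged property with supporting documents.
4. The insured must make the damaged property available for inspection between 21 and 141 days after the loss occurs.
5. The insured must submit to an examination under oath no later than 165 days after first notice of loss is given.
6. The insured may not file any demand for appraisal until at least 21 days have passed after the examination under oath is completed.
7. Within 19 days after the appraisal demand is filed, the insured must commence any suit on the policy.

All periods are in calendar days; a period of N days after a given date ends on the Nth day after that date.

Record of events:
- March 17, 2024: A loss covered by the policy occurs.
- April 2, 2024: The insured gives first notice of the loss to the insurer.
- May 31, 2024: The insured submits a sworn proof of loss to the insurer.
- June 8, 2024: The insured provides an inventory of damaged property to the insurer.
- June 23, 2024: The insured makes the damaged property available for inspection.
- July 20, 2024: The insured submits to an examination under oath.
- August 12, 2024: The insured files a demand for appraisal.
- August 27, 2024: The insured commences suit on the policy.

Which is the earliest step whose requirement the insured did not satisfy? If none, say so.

Step 1: 24 days after March 17, 2024 (when the loss occurs) is April 10, 2024; completed April 2, 2024, before the deadline.
Step 2: the window is 25–40 days after April 22, 2024 (end of the 20-day hold period, which began when first notice of loss is given on April 2, 2024), so May 17, 2024 through June 1, 2024; May 31, 2024 falls inside that range.
Step 3: 14 days after May 31, 2024 (when the sworn proof of loss is submitted) is June 14, 2024; completed June 8, 2024, before the deadline.
Step 4: the window is 21–141 days after March 17, 2024 (when the loss occurs), so April 7, 2024 through August 5, 2024; done June 23, 2024, which is between those dates.
Step 5: 165 days after April 2, 2024 (when first notice of loss is given) is September 14, 2024; done July 20, 2024 — timely.
Step 6: the earliest permitted date is 21 days after July 20, 2024 (when the examination under oath is completed), i.e. August 10, 2024; done August 12, 2024, after the minimum wait.
Step 7: 19 days after August 12, 2024 (when the appraisal demand is filed) is August 31, 2024; completed August 27, 2024, before the deadline.

None — every step was satisfied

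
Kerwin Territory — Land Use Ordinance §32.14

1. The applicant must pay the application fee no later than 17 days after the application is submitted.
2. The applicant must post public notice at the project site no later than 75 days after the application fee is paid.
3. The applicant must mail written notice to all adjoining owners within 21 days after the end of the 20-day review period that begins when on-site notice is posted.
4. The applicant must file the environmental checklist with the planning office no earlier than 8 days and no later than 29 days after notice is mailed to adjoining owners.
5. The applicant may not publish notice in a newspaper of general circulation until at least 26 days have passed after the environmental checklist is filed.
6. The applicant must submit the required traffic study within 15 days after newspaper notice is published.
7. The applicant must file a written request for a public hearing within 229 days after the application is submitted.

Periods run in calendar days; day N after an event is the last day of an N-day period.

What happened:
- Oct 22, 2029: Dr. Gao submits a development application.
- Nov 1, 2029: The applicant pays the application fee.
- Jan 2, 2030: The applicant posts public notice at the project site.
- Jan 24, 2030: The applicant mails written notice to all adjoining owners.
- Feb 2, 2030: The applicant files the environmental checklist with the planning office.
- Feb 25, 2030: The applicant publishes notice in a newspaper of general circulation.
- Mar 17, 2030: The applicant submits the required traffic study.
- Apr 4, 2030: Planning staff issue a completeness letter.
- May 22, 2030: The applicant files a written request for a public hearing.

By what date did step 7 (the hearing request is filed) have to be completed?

Step 7 runs from Oct 22, 2029, when the application is submitted. 229 days after Oct 22, 2029 is Jun 8, 2030.

Jun 8, 2030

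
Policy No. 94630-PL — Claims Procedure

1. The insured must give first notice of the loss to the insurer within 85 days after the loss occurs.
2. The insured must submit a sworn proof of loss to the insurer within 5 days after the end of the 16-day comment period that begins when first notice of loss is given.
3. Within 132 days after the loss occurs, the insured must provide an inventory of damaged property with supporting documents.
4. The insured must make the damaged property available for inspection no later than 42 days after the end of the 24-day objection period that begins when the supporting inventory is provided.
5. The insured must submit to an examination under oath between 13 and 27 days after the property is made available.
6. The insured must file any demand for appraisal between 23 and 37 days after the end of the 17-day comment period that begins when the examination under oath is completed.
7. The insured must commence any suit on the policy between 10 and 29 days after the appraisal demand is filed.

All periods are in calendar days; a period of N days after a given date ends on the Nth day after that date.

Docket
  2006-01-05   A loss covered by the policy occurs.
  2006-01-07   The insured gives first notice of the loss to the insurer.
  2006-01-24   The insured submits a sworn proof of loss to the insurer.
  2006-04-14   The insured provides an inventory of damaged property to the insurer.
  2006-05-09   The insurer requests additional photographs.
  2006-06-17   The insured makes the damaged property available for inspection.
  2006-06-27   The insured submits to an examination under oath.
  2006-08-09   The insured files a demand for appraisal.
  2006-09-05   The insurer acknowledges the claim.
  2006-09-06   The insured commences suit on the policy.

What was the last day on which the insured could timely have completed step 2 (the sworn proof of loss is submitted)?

2006-01-28

First notice of loss is given on 2006-01-07; the 16-day comment period therefore ends 2006-01-23, and step 2 runs from that date. 5 days after 2006-01-23 is 2006-01-28.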